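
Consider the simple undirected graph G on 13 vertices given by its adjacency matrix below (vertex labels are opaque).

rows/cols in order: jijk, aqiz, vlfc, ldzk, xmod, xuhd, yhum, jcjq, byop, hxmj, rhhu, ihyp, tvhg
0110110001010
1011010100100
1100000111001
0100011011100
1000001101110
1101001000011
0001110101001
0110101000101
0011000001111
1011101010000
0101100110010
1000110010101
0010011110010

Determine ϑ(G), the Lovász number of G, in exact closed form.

sqrt(13)

deg(ldzk) = 6; N(ldzk) = {aqiz, xuhd, yhum, byop, hxmj, rhhu}.
N(rhhu) = {aqiz, ldzk, xmod, jcjq, byop, ihyp}, |N(rhhu)| = 6.
N(xmod) = {jijk, yhum, jcjq, hxmj, rhhu, ihyp}, |N(xmod)| = 6.
Vertex vlfc has 6 neighbors: jijk, aqiz, jcjq, byop, hxmj, tvhg.
deg(v) = 6 for all v (|V|=13); strongly regular (13,6,2,3).
A has 3 distinct eigenvalues ≈ [6.0, 1.303, -2.303].
−13·(-sqrt(13)/2 - 1/2) / ((6)−(-sqrt(13)/2 - 1/2)) = sqrt(13) = ϑ(G).
= 3.60555128… (decimal).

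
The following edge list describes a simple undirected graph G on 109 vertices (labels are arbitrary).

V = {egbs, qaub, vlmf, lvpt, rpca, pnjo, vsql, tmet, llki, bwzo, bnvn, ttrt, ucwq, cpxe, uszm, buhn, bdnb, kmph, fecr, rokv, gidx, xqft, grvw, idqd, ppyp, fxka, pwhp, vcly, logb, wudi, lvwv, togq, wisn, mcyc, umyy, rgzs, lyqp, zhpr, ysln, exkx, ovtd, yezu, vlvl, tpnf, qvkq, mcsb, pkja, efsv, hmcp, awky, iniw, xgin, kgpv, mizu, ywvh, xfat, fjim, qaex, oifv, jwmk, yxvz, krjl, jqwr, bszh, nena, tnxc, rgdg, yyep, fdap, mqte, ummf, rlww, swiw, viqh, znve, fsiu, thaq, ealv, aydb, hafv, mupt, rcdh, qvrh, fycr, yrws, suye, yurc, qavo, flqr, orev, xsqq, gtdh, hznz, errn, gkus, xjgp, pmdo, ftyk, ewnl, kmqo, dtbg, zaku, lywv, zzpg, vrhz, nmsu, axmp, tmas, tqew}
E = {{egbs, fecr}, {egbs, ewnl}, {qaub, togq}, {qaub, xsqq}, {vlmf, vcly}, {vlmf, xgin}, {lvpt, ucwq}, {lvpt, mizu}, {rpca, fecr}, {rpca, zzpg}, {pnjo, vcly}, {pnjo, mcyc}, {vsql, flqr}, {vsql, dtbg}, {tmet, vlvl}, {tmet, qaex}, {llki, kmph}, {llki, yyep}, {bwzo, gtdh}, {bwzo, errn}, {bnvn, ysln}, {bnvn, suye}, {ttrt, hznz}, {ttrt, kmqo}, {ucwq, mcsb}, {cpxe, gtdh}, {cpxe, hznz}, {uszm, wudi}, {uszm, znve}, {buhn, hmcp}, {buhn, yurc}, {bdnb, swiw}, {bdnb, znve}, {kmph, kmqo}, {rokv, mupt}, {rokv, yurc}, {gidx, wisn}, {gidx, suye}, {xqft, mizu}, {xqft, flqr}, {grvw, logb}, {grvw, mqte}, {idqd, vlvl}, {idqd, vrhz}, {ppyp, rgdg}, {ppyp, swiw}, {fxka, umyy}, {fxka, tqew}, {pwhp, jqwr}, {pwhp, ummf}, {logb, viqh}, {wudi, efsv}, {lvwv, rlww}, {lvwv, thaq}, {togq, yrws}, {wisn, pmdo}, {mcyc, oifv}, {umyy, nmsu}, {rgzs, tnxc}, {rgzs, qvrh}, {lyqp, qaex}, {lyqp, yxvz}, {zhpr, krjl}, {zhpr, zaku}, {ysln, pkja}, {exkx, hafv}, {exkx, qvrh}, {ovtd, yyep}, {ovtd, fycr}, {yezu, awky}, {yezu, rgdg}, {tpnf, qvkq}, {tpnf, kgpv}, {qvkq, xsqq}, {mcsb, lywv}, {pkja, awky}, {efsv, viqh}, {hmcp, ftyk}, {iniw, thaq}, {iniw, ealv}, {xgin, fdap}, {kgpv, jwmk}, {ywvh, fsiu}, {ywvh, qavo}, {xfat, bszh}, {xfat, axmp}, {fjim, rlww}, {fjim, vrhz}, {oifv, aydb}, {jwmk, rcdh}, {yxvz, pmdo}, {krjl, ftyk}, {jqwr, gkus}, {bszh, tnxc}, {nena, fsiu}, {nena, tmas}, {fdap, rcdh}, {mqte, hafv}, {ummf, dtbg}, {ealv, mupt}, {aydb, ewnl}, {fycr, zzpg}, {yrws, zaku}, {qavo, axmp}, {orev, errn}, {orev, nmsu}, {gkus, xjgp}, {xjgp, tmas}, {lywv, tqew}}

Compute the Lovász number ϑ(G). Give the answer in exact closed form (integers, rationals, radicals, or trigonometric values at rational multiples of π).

109*cos(pi/109)/(cos(pi/109) + 1)

N(tmas) = {nena, xjgp}, |N(tmas)| = 2.
N(bnvn) = {ysln, suye}, |N(bnvn)| = 2.
N(lvwv) = {rlww, thaq}, |N(lvwv)| = 2.
N(wisn) = {gidx, pmdo}, |N(wisn)| = 2.
109-vertex 2-regular graph: connected 2-regular on 109 ⇒ C_{109}.
spec(A) ≈ [2.0, 1.9967, 1.9867, 1.9702, 1.9471, 1.9175, 1.8816, 1.8394, 1.7911, 1.7368, 1.6768, 1.6112, 1.5403, 1.4642, 1.3833, 1.2978, 1.208, 1.1141, 1.0166, 0.9157, 0.8117, 0.7051, 0.5961, 0.4851, 0.3725, 0.2587, 0.144, 0.0288, -0.0864, -0.2014, -0.3157, -0.429, -0.5408, -0.6508, -0.7587, -0.8641, -0.9665, -1.0658, -1.1615, -1.2534, -1.3411, -1.4244, -1.5029, -1.5764, -1.6447, -1.7075, -1.7647, -1.816, -1.8612, -1.9003, -1.9331, -1.9594, -1.9793, -1.9925, -1.9992] (distinct, 4 d.p.).
−109·(-2*cos(pi/109)) / ((2)−(-2*cos(pi/109))) = 109*cos(pi/109)/(cos(pi/109) + 1) = ϑ(G).
Numerically 54.48868.
Lovász sandwich 54 ≤ 109*cos(pi/109)/(cos(pi/109) + 1) ≤ 55: both strict.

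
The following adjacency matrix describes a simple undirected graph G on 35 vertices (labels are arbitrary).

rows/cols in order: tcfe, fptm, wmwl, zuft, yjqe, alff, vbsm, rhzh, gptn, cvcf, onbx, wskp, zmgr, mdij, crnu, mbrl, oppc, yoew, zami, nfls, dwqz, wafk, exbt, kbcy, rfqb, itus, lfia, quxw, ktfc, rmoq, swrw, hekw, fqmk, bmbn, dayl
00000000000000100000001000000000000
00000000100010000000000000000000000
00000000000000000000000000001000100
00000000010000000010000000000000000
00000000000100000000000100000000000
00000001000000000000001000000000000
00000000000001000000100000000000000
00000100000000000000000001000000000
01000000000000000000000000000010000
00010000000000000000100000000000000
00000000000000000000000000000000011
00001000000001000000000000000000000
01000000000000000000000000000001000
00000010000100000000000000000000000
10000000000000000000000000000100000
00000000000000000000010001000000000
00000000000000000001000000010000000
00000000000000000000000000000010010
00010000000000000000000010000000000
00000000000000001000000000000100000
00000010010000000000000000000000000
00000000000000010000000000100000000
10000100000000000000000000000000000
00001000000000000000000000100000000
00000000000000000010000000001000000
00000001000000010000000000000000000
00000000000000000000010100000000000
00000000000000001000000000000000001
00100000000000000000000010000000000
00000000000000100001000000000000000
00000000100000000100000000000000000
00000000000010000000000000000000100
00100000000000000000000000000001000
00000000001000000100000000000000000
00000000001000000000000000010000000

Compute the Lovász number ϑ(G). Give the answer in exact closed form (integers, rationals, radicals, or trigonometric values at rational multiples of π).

deg(oppc) = 2; N(oppc) = {nfls, quxw}.
Vertex zmgr has 2 neighbors: fptm, hekw.
deg(crnu) = 2; N(crnu) = {tcfe, rmoq}.
Vertex ktfc has 2 neighbors: wmwl, rfqb.
deg(v) = 2 for all v (|V|=35); connected 2-regular on 35 ⇒ C_{35}.
Distinct eigenvalues (to 5 d.p.): [2.0, 1.96786, 1.87247, 1.7169, 1.50614, 1.24698, 0.94774, 0.61803, 0.26847, -0.08973, -0.44504, -0.78605, -1.10179, -1.38213, -1.61803, -1.80194, -1.92793, -1.99195].
−35·(-2*cos(pi/35)) / ((2)−(-2*cos(pi/35))) = 35*cos(pi/35)/(cos(pi/35) + 1) = ϑ(G).
≈ 17.464704 (to 6 d.p.).
Sandwich: α(G)=17 ≤ ϑ(G)=35*cos(pi/35)/(cos(pi/35) + 1) ≤ χ(Ḡ)=18 (both strict).

35*cos(pi/35)/(cos(pi/35) + 1)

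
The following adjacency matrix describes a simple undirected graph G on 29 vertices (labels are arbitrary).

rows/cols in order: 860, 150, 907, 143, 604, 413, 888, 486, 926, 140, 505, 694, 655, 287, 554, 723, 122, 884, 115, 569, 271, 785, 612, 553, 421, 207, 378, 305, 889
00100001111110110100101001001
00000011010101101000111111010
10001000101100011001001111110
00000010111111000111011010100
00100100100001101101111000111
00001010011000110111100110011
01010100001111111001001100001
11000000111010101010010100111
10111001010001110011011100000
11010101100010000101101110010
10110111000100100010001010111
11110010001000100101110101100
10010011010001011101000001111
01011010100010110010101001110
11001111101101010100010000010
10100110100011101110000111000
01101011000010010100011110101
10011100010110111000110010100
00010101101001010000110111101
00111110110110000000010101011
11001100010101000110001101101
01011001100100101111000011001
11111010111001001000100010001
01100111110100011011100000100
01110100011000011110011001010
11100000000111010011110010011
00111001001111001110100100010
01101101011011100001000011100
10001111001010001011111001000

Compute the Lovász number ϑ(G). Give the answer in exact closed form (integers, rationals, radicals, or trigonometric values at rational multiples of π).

sqrt(29)

N(612) = {860, 150, 907, 143, 604, 888, 926, 140, 505, 287, 122, 271, 421, 889}, |N(612)| = 14.
Vertex 860 has 14 neighbors: 907, 486, 926, 140, 505, 694, 655, 554, 723, 884, 271, 612, 207, 889.
deg(143) = 14; N(143) = {888, 926, 140, 505, 694, 655, 287, 884, 115, 569, 785, 612, 421, 378}.
deg(287) = 14; N(287) = {150, 143, 604, 888, 926, 655, 554, 723, 115, 271, 612, 207, 378, 305}.
14-regular, N=29; Paley(29): SR with (k,λ,μ)=(14,6,7).
Distinct eigenvalues (to 4 d.p.): [14.0, 2.1926, -3.1926].
λ_max=14, λ_min=-sqrt(29)/2 - 1/2; ϑ = −29·λ_min/(λ_max−λ_min) = sqrt(29).
Numerically 5.38516.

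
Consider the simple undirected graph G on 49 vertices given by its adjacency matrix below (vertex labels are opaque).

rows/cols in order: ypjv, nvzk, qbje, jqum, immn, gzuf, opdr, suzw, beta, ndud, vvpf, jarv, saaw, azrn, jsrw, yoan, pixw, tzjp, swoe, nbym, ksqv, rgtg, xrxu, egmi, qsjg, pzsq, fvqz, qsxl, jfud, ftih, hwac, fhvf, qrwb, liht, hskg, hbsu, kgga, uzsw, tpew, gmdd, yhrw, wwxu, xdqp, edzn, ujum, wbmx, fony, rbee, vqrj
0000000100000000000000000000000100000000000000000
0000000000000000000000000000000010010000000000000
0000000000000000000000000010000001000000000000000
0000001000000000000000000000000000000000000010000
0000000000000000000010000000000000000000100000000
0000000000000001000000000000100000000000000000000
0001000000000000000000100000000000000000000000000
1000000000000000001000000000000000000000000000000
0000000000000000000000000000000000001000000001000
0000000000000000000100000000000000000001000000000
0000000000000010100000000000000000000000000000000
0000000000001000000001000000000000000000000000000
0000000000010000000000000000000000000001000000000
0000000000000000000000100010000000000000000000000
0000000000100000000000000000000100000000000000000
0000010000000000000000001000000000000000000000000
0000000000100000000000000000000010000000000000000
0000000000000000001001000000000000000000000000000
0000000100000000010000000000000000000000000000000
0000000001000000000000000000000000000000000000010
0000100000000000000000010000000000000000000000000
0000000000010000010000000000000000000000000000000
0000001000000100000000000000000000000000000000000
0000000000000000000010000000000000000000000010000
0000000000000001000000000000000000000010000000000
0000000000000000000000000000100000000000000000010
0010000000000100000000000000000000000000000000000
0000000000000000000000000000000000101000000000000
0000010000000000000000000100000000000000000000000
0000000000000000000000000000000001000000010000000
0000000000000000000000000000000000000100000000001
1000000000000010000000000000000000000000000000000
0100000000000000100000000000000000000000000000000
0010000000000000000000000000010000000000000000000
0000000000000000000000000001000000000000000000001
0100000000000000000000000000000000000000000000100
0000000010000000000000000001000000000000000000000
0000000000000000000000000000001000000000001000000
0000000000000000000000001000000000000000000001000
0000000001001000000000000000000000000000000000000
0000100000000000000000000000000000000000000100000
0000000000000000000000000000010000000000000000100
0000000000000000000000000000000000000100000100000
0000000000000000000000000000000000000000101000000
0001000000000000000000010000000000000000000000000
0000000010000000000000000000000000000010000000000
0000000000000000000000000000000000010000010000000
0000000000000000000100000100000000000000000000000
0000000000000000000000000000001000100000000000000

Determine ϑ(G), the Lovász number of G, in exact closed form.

N(gzuf) = {yoan, jfud}, |N(gzuf)| = 2.
N(swoe) = {suzw, tzjp}, |N(swoe)| = 2.
N(beta) = {kgga, wbmx}, |N(beta)| = 2.
deg(azrn) = 2; N(azrn) = {xrxu, fvqz}.
deg(v) = 2 for all v (|V|=49); the odd cycle C_{49}.
Distinct eigenvalues (to 4 d.p.): [2.0, 1.9836, 1.9346, 1.8538, 1.7426, 1.6028, 1.4367, 1.247, 1.0368, 0.8096, 0.5691, 0.3192, 0.0641, -0.192, -0.445, -0.6907, -0.9251, -1.1442, -1.3446, -1.5229, -1.6762, -1.8019, -1.8981, -1.9631, -1.9959].
ϑ = −N·λ_min/(λ_max−λ_min) = −49·(-2*cos(pi/49))/(2−(-2*cos(pi/49))) = 49*cos(pi/49)/(cos(pi/49) + 1).
ϑ(G) ≈ 24.474805178.
Check 24 ≤ 49*cos(pi/49)/(cos(pi/49) + 1) ≤ 25: both strict.

49*cos(pi/49)/(cos(pi/49) + 1)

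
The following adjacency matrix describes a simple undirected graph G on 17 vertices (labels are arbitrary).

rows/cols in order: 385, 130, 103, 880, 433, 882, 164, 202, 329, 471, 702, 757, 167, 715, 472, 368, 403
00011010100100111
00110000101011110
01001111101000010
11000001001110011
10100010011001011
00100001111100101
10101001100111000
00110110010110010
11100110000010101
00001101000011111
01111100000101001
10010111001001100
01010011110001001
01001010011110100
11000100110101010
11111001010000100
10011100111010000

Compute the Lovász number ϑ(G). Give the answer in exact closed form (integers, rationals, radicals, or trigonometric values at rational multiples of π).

sqrt(17)

deg(471) = 8; N(471) = {433, 882, 202, 167, 715, 472, 368, 403}.
deg(715) = 8; N(715) = {130, 433, 164, 471, 702, 757, 167, 472}.
deg(882) = 8; N(882) = {103, 202, 329, 471, 702, 757, 472, 403}.
N(329) = {385, 130, 103, 882, 164, 167, 472, 403}, |N(329)| = 8.
G on 17 vertices is 8-regular; strongly regular (17,8,3,4).
A has 3 distinct eigenvalues ≈ [8.0, 1.561553, -2.561553].
λ_max=8, λ_min=-sqrt(17)/2 - 1/2; ϑ = −17·λ_min/(λ_max−λ_min) = sqrt(17).
Numerically 4.1231.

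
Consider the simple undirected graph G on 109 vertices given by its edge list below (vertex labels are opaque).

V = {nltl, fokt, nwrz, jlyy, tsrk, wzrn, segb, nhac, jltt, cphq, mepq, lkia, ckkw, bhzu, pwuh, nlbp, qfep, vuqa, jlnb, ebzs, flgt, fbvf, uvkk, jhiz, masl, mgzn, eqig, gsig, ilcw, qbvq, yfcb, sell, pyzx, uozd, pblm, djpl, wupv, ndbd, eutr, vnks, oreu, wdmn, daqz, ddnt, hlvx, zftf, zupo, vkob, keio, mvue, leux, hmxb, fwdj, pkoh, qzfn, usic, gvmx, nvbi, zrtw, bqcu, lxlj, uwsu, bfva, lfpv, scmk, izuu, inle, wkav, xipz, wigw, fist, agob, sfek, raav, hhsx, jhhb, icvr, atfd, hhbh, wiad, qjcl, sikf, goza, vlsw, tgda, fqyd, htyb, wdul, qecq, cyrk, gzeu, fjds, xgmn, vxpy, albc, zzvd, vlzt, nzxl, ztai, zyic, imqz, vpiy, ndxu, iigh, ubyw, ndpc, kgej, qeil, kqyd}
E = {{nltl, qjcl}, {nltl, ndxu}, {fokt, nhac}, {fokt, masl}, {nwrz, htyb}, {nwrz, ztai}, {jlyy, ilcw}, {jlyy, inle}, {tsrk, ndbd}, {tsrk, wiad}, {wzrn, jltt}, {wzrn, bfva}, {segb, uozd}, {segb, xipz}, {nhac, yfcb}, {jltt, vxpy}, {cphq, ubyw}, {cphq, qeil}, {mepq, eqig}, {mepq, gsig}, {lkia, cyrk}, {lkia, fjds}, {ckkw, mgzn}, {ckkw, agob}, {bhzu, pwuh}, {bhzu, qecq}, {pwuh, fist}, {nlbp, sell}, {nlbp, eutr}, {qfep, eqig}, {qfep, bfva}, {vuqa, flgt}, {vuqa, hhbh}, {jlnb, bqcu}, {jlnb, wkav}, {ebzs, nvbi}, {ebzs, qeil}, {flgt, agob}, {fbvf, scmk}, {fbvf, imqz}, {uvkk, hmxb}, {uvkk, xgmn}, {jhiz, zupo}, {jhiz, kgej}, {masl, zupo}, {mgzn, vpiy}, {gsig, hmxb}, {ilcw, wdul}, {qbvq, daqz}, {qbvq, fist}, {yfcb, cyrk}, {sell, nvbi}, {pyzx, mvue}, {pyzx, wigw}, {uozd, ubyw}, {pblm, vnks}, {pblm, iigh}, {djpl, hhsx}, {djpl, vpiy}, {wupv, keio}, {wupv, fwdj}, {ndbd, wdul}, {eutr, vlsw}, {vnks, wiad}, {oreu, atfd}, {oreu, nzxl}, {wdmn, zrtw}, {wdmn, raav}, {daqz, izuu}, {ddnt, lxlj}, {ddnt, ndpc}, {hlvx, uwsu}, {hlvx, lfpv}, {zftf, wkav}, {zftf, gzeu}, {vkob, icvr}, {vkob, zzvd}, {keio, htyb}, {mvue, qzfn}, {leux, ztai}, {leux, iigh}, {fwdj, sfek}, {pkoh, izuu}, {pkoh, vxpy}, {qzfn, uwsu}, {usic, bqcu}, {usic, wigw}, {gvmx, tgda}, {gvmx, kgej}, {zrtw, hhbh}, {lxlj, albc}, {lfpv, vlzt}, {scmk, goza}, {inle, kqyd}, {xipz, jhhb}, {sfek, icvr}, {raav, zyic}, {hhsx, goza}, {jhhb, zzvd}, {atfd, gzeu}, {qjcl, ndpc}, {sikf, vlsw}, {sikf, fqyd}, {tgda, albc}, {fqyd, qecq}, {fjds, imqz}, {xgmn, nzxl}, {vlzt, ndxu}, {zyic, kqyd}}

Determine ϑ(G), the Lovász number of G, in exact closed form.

109*cos(pi/109)/(cos(pi/109) + 1)

Vertex pyzx has 2 neighbors: mvue, wigw.
N(flgt) = {vuqa, agob}, |N(flgt)| = 2.
deg(bhzu) = 2; N(bhzu) = {pwuh, qecq}.
deg(lkia) = 2; N(lkia) = {cyrk, fjds}.
109-vertex 2-regular graph: the odd cycle C_{109}.
The 55 distinct eigenvalues: [2.0, 1.99668, 1.98672, 1.97017, 1.94707, 1.9175, 1.88157, 1.83938, 1.79108, 1.73683, 1.67682, 1.61123, 1.54029, 1.46424, 1.38332, 1.2978, 1.20797, 1.11413, 1.01659, 0.91568, 0.81172, 0.70506, 0.59606, 0.48509, 0.3725, 0.25867, 0.14399, 0.02882, -0.08644, -0.20141, -0.31572, -0.42897, -0.5408, -0.65083, -0.7587, -0.86406, -0.96654, -1.06581, -1.16154, -1.25341, -1.34111, -1.42437, -1.50289, -1.57642, -1.64471, -1.70754, -1.76469, -1.81598, -1.86125, -1.90032, -1.93309, -1.95943, -1.97927, -1.99253, -1.99917].
λ_max=2, λ_min=-2*cos(pi/109); ϑ = −109·λ_min/(λ_max−λ_min) = 109*cos(pi/109)/(cos(pi/109) + 1).
≈ 54.48868 (to 5 d.p.).
Lovász sandwich 54 ≤ 109*cos(pi/109)/(cos(pi/109) + 1) ≤ 55: both strict.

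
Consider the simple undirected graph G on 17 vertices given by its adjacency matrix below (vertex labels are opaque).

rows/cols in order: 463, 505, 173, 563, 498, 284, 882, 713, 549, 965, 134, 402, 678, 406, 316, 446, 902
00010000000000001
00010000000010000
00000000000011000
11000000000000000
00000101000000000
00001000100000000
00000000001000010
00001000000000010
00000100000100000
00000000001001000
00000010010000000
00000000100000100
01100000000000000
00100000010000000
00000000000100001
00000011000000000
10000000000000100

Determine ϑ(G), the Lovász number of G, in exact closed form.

17*cos(pi/17)/(cos(pi/17) + 1)

Vertex 563 has 2 neighbors: 463, 505.
Vertex 284 has 2 neighbors: 498, 549.
N(505) = {563, 678}, |N(505)| = 2.
deg(902) = 2; N(902) = {463, 316}.
2-regular, N=17; this is C_{17}, the 17-cycle.
A has 9 distinct eigenvalues ≈ [2.0, 1.86494, 1.47802, 0.89148, 0.18454, -0.54733, -1.20527, -1.70043, -1.96595].
Lovász (edge-transitive): ϑ = −17·(-2*cos(pi/17))/((2)−(-2*cos(pi/17))) = 17*cos(pi/17)/(cos(pi/17) + 1).
= 8.427014314… (decimal).
8 ≤ 17*cos(pi/17)/(cos(pi/17) + 1) ≤ 9: both strict.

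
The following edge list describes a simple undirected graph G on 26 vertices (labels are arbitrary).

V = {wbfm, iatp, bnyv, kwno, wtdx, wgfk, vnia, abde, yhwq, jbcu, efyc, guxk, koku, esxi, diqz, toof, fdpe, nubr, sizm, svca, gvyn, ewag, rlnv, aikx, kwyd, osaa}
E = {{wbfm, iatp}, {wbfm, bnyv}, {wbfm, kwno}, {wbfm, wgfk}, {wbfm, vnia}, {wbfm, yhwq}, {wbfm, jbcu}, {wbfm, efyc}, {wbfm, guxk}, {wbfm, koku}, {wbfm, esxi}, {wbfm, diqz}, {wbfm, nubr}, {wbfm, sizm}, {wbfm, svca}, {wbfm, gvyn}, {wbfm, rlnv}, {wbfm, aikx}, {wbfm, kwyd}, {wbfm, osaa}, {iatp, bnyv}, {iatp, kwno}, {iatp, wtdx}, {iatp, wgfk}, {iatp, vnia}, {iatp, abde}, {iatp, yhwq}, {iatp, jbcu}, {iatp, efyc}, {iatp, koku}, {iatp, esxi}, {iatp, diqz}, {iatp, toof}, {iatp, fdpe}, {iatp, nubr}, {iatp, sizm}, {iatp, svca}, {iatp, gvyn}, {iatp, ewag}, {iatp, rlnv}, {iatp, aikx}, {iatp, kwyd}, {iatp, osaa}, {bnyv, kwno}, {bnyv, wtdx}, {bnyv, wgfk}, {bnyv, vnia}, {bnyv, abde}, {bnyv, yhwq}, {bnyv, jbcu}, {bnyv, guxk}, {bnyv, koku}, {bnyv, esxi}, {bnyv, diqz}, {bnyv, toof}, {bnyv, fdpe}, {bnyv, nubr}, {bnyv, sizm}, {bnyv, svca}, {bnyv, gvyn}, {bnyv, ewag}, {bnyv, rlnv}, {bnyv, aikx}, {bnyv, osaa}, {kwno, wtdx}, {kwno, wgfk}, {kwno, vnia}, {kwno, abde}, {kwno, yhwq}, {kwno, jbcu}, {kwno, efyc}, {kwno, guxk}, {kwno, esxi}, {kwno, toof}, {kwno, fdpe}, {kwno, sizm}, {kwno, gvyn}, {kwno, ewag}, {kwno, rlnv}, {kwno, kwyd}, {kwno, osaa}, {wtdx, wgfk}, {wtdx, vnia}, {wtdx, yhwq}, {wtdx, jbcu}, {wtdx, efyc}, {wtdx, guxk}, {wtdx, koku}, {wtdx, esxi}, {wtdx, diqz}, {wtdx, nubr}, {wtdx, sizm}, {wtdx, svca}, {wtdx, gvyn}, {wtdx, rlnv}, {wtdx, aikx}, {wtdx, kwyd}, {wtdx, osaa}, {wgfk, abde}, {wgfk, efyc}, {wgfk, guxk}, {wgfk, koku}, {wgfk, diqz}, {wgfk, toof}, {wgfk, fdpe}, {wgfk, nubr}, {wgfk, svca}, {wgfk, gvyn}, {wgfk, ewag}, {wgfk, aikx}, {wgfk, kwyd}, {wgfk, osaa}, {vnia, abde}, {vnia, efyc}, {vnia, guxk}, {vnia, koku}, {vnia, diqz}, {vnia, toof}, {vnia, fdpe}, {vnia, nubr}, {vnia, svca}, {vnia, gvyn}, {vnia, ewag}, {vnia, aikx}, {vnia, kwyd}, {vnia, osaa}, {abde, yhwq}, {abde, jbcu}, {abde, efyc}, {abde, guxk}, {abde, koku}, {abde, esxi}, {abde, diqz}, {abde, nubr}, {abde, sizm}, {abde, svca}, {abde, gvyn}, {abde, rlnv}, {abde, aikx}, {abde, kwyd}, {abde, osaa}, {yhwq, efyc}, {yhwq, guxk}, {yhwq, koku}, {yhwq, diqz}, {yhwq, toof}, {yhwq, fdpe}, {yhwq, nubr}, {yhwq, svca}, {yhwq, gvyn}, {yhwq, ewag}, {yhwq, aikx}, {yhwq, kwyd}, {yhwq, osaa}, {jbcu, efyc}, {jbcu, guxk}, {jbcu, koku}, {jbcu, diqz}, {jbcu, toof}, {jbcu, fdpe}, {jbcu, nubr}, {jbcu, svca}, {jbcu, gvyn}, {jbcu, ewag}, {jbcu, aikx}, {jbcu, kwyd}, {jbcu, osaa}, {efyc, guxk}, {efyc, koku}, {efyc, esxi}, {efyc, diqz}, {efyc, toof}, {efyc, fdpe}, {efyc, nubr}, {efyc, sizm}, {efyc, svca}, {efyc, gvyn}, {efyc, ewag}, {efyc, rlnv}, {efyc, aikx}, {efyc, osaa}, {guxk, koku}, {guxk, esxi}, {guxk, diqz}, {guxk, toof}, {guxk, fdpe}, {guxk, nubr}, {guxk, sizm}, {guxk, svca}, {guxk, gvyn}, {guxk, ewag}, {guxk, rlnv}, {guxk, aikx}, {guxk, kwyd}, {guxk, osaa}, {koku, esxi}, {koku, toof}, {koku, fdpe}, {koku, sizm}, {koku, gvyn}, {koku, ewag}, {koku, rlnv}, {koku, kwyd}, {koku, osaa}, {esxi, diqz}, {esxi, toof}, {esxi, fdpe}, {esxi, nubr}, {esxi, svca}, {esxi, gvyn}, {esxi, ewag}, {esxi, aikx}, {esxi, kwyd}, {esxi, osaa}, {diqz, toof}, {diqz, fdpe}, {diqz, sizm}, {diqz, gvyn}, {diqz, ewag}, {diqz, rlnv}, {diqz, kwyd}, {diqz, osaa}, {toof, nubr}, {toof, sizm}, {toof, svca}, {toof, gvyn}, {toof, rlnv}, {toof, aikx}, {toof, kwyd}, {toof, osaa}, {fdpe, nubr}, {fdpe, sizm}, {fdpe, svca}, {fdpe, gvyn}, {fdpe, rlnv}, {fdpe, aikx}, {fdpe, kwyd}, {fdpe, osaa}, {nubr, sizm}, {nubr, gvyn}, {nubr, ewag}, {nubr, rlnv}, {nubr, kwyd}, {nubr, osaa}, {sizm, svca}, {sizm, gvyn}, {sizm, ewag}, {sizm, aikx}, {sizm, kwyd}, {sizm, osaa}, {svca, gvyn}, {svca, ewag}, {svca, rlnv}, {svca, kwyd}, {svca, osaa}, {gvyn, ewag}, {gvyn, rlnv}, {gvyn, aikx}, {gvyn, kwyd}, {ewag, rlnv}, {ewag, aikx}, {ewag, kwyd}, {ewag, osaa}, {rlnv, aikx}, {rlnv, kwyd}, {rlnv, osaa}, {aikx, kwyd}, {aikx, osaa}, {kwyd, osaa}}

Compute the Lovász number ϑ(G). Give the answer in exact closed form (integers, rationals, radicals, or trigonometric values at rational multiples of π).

7

Vertex osaa has 24 neighbors: wbfm, iatp, bnyv, kwno, wtdx, wgfk, vnia, abde, yhwq, jbcu, efyc, guxk, koku, esxi, diqz, toof, fdpe, nubr, sizm, svca, ewag, rlnv, aikx, kwyd.
deg(svca) = 20; N(svca) = {wbfm, iatp, bnyv, wtdx, wgfk, vnia, abde, yhwq, jbcu, efyc, guxk, esxi, toof, fdpe, sizm, gvyn, ewag, rlnv, kwyd, osaa}.
N(vnia) = {wbfm, iatp, bnyv, kwno, wtdx, abde, efyc, guxk, koku, diqz, toof, fdpe, nubr, svca, gvyn, ewag, aikx, kwyd, osaa}, |N(vnia)| = 19.
N(bnyv) = {wbfm, iatp, kwno, wtdx, wgfk, vnia, abde, yhwq, jbcu, guxk, koku, esxi, diqz, toof, fdpe, nubr, sizm, svca, gvyn, ewag, rlnv, aikx, osaa}, |N(bnyv)| = 23.
6 parts of sizes [7, 6, 6, 3, 2, 2]; α(G) = 7 = ϑ (perfect).
ϑ(G) ≈ 7.0000000.
7 ≤ 7 ≤ 7: collapsed.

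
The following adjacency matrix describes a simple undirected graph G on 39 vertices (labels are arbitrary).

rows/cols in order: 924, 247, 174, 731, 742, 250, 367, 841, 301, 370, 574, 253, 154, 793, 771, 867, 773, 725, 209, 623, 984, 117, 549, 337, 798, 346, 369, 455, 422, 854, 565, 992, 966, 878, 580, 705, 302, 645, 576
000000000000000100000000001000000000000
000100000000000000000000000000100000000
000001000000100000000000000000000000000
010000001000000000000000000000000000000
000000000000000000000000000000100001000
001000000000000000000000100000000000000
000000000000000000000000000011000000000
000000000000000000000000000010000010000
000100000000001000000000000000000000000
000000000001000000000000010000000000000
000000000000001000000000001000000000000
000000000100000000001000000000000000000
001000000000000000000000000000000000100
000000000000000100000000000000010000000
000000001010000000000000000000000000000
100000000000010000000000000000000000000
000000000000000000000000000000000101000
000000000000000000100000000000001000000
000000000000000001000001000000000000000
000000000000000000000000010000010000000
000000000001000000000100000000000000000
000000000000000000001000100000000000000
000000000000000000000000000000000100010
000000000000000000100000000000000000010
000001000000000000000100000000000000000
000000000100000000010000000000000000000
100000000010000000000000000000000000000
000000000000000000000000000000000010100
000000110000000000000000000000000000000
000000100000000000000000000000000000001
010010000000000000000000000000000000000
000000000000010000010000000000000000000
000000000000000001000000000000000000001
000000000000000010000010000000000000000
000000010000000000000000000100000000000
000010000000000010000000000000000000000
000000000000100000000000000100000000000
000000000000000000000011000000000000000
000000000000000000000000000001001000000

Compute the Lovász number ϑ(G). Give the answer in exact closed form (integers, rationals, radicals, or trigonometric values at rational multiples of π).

39*cos(pi/39)/(cos(pi/39) + 1)

Vertex 247 has 2 neighbors: 731, 565.
N(878) = {773, 549}, |N(878)| = 2.
Vertex 549 has 2 neighbors: 878, 645.
N(992) = {793, 623}, |N(992)| = 2.
Regular of degree 2 on 39 vertices: a single 39-cycle (edge-transitive).
spec(A) ≈ [2.0, 1.9741, 1.89707, 1.77091, 1.59889, 1.38545, 1.13613, 0.85739, 0.55643, 0.24107, -0.08053, -0.40005, -0.70921, -1.0, -1.26489, -1.49702, -1.69038, -1.83996, -1.94188, -1.99351] (distinct, 5 d.p.).
With N=39: ϑ(G) = 39·(-(-1)*2*cos(pi/39))/(2−(-2*cos(pi/39))) = 39*cos(pi/39)/(cos(pi/39) + 1).
= 19.4683324… (decimal).
α=19, χ(Ḡ)=20; ϑ=39*cos(pi/39)/(cos(pi/39) + 1) lies between (both strict).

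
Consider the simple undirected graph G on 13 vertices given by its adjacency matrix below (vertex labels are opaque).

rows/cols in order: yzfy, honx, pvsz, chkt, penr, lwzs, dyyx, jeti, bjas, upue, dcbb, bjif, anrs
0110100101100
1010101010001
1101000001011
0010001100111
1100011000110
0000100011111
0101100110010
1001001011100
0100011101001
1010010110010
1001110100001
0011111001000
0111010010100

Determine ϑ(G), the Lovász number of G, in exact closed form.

sqrt(13)

N(penr) = {yzfy, honx, lwzs, dyyx, dcbb, bjif}, |N(penr)| = 6.
deg(lwzs) = 6; N(lwzs) = {penr, bjas, upue, dcbb, bjif, anrs}.
deg(bjas) = 6; N(bjas) = {honx, lwzs, dyyx, jeti, upue, anrs}.
Vertex yzfy has 6 neighbors: honx, pvsz, penr, jeti, upue, dcbb.
G on 13 vertices is 6-regular; Paley(13): SR with (k,λ,μ)=(6,2,3).
spec(A) ≈ [6.0, 1.303, -2.303] (distinct, 3 d.p.).
With N=13: ϑ(G) = 13·(-(-sqrt(13)/2 - 1/2))/(6−(-sqrt(13)/2 - 1/2)) = sqrt(13).
Numerically 3.605551275.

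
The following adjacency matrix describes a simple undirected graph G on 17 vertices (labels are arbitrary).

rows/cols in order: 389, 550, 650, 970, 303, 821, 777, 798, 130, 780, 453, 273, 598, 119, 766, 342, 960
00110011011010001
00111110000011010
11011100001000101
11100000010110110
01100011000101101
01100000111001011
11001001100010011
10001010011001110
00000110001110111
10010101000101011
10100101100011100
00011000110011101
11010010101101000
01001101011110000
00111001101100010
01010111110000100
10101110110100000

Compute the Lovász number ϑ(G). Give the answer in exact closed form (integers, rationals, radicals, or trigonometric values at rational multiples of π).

N(777) = {389, 550, 303, 798, 130, 598, 342, 960}, |N(777)| = 8.
N(119) = {550, 303, 821, 798, 780, 453, 273, 598}, |N(119)| = 8.
deg(970) = 8; N(970) = {389, 550, 650, 780, 273, 598, 766, 342}.
N(960) = {389, 650, 303, 821, 777, 130, 780, 273}, |N(960)| = 8.
G on 17 vertices is 8-regular; strongly regular (17,8,3,4).
A has 3 distinct eigenvalues ≈ [8.0, 1.562, -2.562].
With N=17: ϑ(G) = 17·(-(-sqrt(17)/2 - 1/2))/(8−(-sqrt(17)/2 - 1/2)) = sqrt(17).
= 4.1231056… (decimal).

sqrt(17)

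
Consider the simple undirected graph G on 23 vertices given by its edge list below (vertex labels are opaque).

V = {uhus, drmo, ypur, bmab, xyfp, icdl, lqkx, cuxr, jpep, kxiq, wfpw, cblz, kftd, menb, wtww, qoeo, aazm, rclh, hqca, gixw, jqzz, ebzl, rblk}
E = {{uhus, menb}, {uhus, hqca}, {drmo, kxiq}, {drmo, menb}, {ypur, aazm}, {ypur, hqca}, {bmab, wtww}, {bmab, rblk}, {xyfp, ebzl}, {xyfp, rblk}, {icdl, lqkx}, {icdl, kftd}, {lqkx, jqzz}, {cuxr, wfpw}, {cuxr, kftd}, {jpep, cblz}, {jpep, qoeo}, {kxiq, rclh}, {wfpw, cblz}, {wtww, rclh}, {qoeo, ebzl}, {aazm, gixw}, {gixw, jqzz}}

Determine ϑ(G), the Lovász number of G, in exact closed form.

23*cos(pi/23)/(cos(pi/23) + 1)

N(jqzz) = {lqkx, gixw}, |N(jqzz)| = 2.
N(aazm) = {ypur, gixw}, |N(aazm)| = 2.
deg(gixw) = 2; N(gixw) = {aazm, jqzz}.
deg(rblk) = 2; N(rblk) = {bmab, xyfp}.
23-vertex 2-regular graph: this is C_{23}, the 23-cycle.
A has 12 distinct eigenvalues ≈ [2.0, 1.926, 1.709, 1.365, 0.92, 0.407, -0.136, -0.67, -1.153, -1.551, -1.834, -1.981].
With N=23: ϑ(G) = 23·(-(-1)*2*cos(pi/23))/(2−(-2*cos(pi/23))) = 23*cos(pi/23)/(cos(pi/23) + 1).
= 11.4462… (decimal).
11 ≤ 23*cos(pi/23)/(cos(pi/23) + 1) ≤ 12: both strict.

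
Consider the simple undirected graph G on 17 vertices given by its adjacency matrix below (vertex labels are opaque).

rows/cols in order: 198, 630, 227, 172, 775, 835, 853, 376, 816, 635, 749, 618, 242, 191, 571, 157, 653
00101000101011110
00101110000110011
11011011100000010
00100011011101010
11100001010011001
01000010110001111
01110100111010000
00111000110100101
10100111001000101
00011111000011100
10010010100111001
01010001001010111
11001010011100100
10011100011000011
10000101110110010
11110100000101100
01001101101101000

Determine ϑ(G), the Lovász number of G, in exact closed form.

sqrt(17)

N(635) = {172, 775, 835, 853, 376, 242, 191, 571}, |N(635)| = 8.
deg(172) = 8; N(172) = {227, 853, 376, 635, 749, 618, 191, 157}.
deg(227) = 8; N(227) = {198, 630, 172, 775, 853, 376, 816, 157}.
N(571) = {198, 835, 376, 816, 635, 618, 242, 157}, |N(571)| = 8.
17-vertex 8-regular graph: SR(17,8,3,4) — a Paley graph.
The 3 distinct eigenvalues: [8.0, 1.561553, -2.561553].
With N=17: ϑ(G) = 17·(-(-sqrt(17)/2 - 1/2))/(8−(-sqrt(17)/2 - 1/2)) = sqrt(17).
≈ 4.123106 (to 6 d.p.).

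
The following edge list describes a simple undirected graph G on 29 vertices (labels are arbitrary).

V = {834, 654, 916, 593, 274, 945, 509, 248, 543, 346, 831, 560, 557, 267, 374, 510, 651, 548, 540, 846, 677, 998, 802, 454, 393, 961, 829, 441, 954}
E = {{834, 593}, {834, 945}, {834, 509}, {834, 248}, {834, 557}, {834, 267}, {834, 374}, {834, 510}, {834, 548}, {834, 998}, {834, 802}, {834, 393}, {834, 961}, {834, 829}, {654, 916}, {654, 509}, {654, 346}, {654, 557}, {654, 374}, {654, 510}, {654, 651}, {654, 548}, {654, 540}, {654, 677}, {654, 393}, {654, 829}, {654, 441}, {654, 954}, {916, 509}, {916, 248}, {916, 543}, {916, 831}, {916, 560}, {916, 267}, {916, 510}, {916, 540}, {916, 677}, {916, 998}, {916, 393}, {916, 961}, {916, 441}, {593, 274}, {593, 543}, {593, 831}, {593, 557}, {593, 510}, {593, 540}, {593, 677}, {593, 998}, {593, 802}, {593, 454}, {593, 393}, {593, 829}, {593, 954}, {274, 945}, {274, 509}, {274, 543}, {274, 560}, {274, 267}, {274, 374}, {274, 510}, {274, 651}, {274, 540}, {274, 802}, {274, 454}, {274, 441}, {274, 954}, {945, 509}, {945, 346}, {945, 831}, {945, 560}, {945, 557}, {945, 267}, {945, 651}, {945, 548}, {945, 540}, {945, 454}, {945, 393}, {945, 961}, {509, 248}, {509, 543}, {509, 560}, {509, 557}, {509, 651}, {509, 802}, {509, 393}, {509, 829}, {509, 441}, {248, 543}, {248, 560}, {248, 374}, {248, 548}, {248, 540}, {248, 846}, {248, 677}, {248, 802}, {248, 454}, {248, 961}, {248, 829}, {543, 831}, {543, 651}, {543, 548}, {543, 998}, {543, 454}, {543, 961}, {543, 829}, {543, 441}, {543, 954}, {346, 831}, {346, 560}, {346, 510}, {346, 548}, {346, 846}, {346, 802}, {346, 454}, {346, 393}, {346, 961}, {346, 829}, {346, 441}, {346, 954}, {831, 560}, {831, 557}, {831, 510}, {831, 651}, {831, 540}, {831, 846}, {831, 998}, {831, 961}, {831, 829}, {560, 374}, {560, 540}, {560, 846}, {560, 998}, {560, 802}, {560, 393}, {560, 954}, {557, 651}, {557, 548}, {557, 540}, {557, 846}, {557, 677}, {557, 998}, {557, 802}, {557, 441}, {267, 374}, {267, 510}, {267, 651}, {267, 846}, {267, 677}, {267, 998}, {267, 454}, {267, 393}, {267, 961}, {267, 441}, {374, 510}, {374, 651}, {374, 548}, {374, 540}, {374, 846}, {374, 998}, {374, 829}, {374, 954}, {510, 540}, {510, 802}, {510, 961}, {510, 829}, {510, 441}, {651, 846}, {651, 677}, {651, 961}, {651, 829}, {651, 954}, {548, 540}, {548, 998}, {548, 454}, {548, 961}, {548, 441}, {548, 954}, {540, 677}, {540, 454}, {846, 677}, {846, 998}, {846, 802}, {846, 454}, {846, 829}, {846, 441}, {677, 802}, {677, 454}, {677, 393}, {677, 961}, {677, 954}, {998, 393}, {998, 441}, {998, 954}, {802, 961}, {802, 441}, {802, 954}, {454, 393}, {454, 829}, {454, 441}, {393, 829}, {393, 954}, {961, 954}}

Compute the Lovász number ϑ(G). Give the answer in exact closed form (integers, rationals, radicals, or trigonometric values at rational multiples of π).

N(393) = {834, 654, 916, 593, 945, 509, 346, 560, 267, 677, 998, 454, 829, 954}, |N(393)| = 14.
N(557) = {834, 654, 593, 945, 509, 831, 651, 548, 540, 846, 677, 998, 802, 441}, |N(557)| = 14.
Vertex 831 has 14 neighbors: 916, 593, 945, 543, 346, 560, 557, 510, 651, 540, 846, 998, 961, 829.
deg(945) = 14; N(945) = {834, 274, 509, 346, 831, 560, 557, 267, 651, 548, 540, 454, 393, 961}.
deg(v) = 14 for all v (|V|=29); strongly regular (29,14,6,7).
A has 3 distinct eigenvalues ≈ [14.0, 2.19258, -3.19258].
λ_max=14, λ_min=-sqrt(29)/2 - 1/2; ϑ = −29·λ_min/(λ_max−λ_min) = sqrt(29).
= 5.385165… (decimal).

sqrt(29)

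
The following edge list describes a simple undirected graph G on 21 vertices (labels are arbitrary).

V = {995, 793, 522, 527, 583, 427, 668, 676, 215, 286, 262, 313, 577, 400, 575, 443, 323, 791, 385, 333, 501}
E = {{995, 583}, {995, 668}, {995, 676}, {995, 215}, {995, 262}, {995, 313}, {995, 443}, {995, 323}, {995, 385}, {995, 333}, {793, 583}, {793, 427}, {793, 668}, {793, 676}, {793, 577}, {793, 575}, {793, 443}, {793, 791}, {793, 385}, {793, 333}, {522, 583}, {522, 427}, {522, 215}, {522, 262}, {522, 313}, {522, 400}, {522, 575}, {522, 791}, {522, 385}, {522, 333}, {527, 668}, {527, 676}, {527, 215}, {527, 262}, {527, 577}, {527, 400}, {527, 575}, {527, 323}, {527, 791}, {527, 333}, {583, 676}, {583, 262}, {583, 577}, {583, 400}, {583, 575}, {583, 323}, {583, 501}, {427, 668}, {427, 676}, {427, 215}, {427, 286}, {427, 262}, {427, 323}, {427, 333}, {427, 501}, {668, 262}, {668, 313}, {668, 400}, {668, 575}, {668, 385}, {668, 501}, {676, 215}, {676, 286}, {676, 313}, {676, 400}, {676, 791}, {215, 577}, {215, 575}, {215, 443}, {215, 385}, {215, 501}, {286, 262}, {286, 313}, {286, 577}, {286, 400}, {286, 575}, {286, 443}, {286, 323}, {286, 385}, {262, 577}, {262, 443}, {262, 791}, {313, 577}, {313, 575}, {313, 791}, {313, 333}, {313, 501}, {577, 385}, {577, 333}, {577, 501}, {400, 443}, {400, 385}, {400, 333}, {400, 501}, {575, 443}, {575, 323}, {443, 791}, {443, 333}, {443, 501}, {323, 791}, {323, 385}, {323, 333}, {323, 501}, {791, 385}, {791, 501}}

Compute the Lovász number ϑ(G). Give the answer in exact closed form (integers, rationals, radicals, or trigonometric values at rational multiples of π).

Vertex 400 has 10 neighbors: 522, 527, 583, 668, 676, 286, 443, 385, 333, 501.
N(668) = {995, 793, 527, 427, 262, 313, 400, 575, 385, 501}, |N(668)| = 10.
Vertex 791 has 10 neighbors: 793, 522, 527, 676, 262, 313, 443, 323, 385, 501.
N(333) = {995, 793, 522, 527, 427, 313, 577, 400, 443, 323}, |N(333)| = 10.
Every vertex has degree 10 (N=21); this is K(7,2), the Kneser graph.
Distinct eigenvalues (to 6 d.p.): [10.0, 1.0, -4.0].
Lovász (edge-transitive): ϑ = −21·(-4)/((10)−(-4)) = 6.
Numerically 6.00000000.

6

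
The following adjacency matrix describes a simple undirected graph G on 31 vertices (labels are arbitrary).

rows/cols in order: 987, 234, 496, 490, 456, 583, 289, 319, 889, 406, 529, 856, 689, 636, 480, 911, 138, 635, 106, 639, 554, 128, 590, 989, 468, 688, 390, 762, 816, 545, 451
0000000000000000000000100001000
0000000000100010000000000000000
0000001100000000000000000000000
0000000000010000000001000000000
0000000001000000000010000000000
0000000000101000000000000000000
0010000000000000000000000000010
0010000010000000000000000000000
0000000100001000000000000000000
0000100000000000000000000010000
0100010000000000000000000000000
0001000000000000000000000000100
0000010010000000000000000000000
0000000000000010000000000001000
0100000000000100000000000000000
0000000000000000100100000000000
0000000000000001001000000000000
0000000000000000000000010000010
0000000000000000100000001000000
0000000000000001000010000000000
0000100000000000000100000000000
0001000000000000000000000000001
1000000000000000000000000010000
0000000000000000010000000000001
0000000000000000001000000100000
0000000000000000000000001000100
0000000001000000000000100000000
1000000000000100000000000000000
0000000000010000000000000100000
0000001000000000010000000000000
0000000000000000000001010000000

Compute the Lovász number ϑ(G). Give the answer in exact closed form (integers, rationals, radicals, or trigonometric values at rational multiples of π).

31*cos(pi/31)/(cos(pi/31) + 1)

N(480) = {234, 636}, |N(480)| = 2.
Vertex 128 has 2 neighbors: 490, 451.
Vertex 583 has 2 neighbors: 529, 689.
Vertex 234 has 2 neighbors: 529, 480.
Regular of degree 2 on 31 vertices: this is C_{31}, the 31-cycle.
The 16 distinct eigenvalues: [2.0, 1.9591, 1.8379, 1.6415, 1.3779, 1.0579, 0.6946, 0.3029, -0.1013, -0.5013, -0.8808, -1.2242, -1.5175, -1.7487, -1.9083, -1.9897].
Lovász (edge-transitive): ϑ = −31·(-2*cos(pi/31))/((2)−(-2*cos(pi/31))) = 31*cos(pi/31)/(cos(pi/31) + 1).
= 15.46013… (decimal).
15 ≤ 31*cos(pi/31)/(cos(pi/31) + 1) ≤ 16: both strict.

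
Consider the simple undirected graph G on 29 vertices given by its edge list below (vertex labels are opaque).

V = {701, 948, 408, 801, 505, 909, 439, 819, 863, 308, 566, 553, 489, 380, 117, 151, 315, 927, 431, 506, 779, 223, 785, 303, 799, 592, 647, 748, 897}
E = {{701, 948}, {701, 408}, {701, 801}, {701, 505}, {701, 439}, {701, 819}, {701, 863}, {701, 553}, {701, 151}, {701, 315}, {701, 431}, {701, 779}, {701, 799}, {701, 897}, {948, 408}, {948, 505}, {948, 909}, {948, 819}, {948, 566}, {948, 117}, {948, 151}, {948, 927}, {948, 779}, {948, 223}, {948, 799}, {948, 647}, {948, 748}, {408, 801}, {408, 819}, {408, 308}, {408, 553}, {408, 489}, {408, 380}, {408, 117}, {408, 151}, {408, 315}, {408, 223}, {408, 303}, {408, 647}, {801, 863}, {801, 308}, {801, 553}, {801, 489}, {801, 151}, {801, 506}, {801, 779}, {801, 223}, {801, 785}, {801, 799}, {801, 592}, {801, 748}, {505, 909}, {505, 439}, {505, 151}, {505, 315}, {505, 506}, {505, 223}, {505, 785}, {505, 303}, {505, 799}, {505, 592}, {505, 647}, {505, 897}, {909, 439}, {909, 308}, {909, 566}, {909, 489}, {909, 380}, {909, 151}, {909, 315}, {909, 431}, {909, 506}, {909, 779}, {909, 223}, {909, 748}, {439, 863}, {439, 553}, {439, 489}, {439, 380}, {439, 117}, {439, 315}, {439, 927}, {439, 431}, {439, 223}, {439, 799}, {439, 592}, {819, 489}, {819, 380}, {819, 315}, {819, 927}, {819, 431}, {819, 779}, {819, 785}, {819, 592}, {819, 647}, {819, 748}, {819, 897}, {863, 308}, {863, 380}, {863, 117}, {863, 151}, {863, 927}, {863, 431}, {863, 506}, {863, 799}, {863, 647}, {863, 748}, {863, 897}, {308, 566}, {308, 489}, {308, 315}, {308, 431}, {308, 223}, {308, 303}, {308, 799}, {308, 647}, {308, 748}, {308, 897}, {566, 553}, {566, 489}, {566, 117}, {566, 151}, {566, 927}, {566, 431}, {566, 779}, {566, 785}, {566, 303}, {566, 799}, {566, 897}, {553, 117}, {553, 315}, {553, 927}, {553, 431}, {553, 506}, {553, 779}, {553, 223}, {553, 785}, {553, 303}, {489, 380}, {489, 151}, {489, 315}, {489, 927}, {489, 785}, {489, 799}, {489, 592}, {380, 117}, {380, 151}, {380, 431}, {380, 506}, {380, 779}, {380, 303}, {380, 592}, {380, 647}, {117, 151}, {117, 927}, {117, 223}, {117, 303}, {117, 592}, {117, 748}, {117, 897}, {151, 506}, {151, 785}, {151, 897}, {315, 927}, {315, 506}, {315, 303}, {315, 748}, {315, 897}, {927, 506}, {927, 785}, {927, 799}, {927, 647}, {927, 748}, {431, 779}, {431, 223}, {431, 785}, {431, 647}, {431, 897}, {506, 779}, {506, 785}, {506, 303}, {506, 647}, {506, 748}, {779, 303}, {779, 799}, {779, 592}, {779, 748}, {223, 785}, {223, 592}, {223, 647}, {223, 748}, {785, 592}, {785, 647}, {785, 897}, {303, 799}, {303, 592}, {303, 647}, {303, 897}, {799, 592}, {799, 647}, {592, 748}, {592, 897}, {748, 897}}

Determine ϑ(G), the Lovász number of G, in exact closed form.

deg(799) = 14; N(799) = {701, 948, 801, 505, 439, 863, 308, 566, 489, 927, 779, 303, 592, 647}.
deg(592) = 14; N(592) = {801, 505, 439, 819, 489, 380, 117, 779, 223, 785, 303, 799, 748, 897}.
N(897) = {701, 505, 819, 863, 308, 566, 117, 151, 315, 431, 785, 303, 592, 748}, |N(897)| = 14.
N(303) = {408, 505, 308, 566, 553, 380, 117, 315, 506, 779, 799, 592, 647, 897}, |N(303)| = 14.
Every vertex has degree 14 (N=29); strongly regular (29,14,6,7).
The 3 distinct eigenvalues: [14.0, 2.19258, -3.19258].
−29·(-sqrt(29)/2 - 1/2) / ((14)−(-sqrt(29)/2 - 1/2)) = sqrt(29) = ϑ(G).
ϑ(G) ≈ 5.385165.

sqrt(29)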